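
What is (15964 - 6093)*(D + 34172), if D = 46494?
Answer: 796254086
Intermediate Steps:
(15964 - 6093)*(D + 34172) = (15964 - 6093)*(46494 + 34172) = 9871*80666 = 796254086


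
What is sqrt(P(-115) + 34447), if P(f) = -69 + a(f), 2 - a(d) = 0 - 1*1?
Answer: sqrt(34381) ≈ 185.42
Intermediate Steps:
a(d) = 3 (a(d) = 2 - (0 - 1*1) = 2 - (0 - 1) = 2 - 1*(-1) = 2 + 1 = 3)
P(f) = -66 (P(f) = -69 + 3 = -66)
sqrt(P(-115) + 34447) = sqrt(-66 + 34447) = sqrt(34381)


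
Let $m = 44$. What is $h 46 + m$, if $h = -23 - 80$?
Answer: $-4694$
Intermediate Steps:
$h = -103$ ($h = -23 - 80 = -103$)
$h 46 + m = \left(-103\right) 46 + 44 = -4738 + 44 = -4694$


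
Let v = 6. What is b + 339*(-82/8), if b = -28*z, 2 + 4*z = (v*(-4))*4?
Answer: -11155/4 ≈ -2788.8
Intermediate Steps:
z = -49/2 (z = -½ + ((6*(-4))*4)/4 = -½ + (-24*4)/4 = -½ + (¼)*(-96) = -½ - 24 = -49/2 ≈ -24.500)
b = 686 (b = -28*(-49/2) = 686)
b + 339*(-82/8) = 686 + 339*(-82/8) = 686 + 339*(-82*⅛) = 686 + 339*(-41/4) = 686 - 13899/4 = -11155/4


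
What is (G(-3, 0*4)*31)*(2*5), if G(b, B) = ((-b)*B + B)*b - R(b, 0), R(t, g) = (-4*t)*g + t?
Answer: 930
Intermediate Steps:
R(t, g) = t - 4*g*t (R(t, g) = -4*g*t + t = t - 4*g*t)
G(b, B) = -b + b*(B - B*b) (G(b, B) = ((-b)*B + B)*b - b*(1 - 4*0) = (-B*b + B)*b - b*(1 + 0) = (B - B*b)*b - b = b*(B - B*b) - b = -b + b*(B - B*b))
(G(-3, 0*4)*31)*(2*5) = (-3*(-1 + 0*4 - 1*0*4*(-3))*31)*(2*5) = (-3*(-1 + 0 - 1*0*(-3))*31)*10 = (-3*(-1 + 0 + 0)*31)*10 = (-3*(-1)*31)*10 = (3*31)*10 = 93*10 = 930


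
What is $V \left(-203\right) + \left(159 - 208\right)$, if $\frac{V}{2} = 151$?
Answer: $-61355$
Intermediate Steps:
$V = 302$ ($V = 2 \cdot 151 = 302$)
$V \left(-203\right) + \left(159 - 208\right) = 302 \left(-203\right) + \left(159 - 208\right) = -61306 + \left(159 - 208\right) = -61306 - 49 = -61355$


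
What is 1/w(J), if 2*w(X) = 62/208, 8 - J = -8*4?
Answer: 208/31 ≈ 6.7097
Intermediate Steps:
J = 40 (J = 8 - (-8)*4 = 8 - 1*(-32) = 8 + 32 = 40)
w(X) = 31/208 (w(X) = (62/208)/2 = (62*(1/208))/2 = (½)*(31/104) = 31/208)
1/w(J) = 1/(31/208) = 208/31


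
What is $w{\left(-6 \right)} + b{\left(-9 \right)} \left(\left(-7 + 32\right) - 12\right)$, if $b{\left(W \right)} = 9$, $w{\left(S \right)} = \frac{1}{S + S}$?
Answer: $\frac{1403}{12} \approx 116.92$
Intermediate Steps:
$w{\left(S \right)} = \frac{1}{2 S}$
$w{\left(-6 \right)} + b{\left(-9 \right)} \left(\left(-7 + 32\right) - 12\right) = \frac{1}{2 \left(-6\right)} + 9 \left(\left(-7 + 32\right) - 12\right) = \frac{1}{2} \left(- \frac{1}{6}\right) + 9 \left(25 - 12\right) = - \frac{1}{12} + 9 \cdot 13 = - \frac{1}{12} + 117 = \frac{1403}{12}$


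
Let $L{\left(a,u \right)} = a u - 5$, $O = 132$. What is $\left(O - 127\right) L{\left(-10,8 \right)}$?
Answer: $-425$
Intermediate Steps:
$L{\left(a,u \right)} = -5 + a u$
$\left(O - 127\right) L{\left(-10,8 \right)} = \left(132 - 127\right) \left(-5 - 80\right) = 5 \left(-5 - 80\right) = 5 \left(-85\right) = -425$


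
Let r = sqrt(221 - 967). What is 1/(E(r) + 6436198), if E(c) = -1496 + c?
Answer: 3217351/20702694914775 - I*sqrt(746)/41405389829550 ≈ 1.5541e-7 - 6.5965e-13*I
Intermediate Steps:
r = I*sqrt(746) (r = sqrt(-746) = I*sqrt(746) ≈ 27.313*I)
1/(E(r) + 6436198) = 1/((-1496 + I*sqrt(746)) + 6436198) = 1/(6434702 + I*sqrt(746))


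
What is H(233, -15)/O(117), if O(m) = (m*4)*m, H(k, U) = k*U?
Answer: -1165/18252 ≈ -0.063829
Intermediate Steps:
H(k, U) = U*k
O(m) = 4*m² (O(m) = (4*m)*m = 4*m²)
H(233, -15)/O(117) = (-15*233)/((4*117²)) = -3495/(4*13689) = -3495/54756 = -3495*1/54756 = -1165/18252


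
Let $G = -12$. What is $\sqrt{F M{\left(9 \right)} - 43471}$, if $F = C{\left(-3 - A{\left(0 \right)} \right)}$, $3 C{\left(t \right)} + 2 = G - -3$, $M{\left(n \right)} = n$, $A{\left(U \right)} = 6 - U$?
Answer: $4 i \sqrt{2719} \approx 208.58 i$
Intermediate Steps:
$C{\left(t \right)} = - \frac{11}{3}$ ($C{\left(t \right)} = - \frac{2}{3} + \frac{-12 - -3}{3} = - \frac{2}{3} + \frac{-12 + 3}{3} = - \frac{2}{3} + \frac{1}{3} \left(-9\right) = - \frac{2}{3} - 3 = - \frac{11}{3}$)
$F = - \frac{11}{3} \approx -3.6667$
$\sqrt{F M{\left(9 \right)} - 43471} = \sqrt{\left(- \frac{11}{3}\right) 9 - 43471} = \sqrt{-33 - 43471} = \sqrt{-43504} = 4 i \sqrt{2719}$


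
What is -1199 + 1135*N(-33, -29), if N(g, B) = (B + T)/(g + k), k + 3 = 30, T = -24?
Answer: 52961/6 ≈ 8826.8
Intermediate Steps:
k = 27 (k = -3 + 30 = 27)
N(g, B) = (-24 + B)/(27 + g) (N(g, B) = (B - 24)/(g + 27) = (-24 + B)/(27 + g))
-1199 + 1135*N(-33, -29) = -1199 + 1135*((-24 - 29)/(27 - 33)) = -1199 + 1135*(-53/(-6)) = -1199 + 1135*(-1/6*(-53)) = -1199 + 1135*(53/6) = -1199 + 60155/6 = 52961/6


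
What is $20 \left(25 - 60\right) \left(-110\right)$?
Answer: $77000$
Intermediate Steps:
$20 \left(25 - 60\right) \left(-110\right) = 20 \left(-35\right) \left(-110\right) = \left(-700\right) \left(-110\right) = 77000$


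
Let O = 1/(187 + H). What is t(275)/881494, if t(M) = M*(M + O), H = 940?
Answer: 42614825/496721869 ≈ 0.085792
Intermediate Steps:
O = 1/1127 (O = 1/(187 + 940) = 1/1127 ≈ 0.00088731)
t(M) = M*(1/1127 + M) (t(M) = M*(M + 1/1127) = M*(1/1127 + M))
t(275)/881494 = (275*(1/1127 + 275))/881494 = (275*(309926/1127))*(1/881494) = (85229650/1127)*(1/881494) = 42614825/496721869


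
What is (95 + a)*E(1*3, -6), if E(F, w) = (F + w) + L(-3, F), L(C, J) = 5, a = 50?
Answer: 290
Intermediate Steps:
E(F, w) = 5 + F + w (E(F, w) = (F + w) + 5 = 5 + F + w)
(95 + a)*E(1*3, -6) = (95 + 50)*(5 + 1*3 - 6) = 145*(5 + 3 - 6) = 145*2 = 290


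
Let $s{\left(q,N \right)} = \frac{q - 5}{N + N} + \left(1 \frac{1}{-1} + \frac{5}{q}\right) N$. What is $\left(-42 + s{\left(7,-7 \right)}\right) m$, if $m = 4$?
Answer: $- \frac{1124}{7} \approx -160.57$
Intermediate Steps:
$s{\left(q,N \right)} = N \left(-1 + \frac{5}{q}\right) + \frac{-5 + q}{2 N}$ ($s{\left(q,N \right)} = \frac{-5 + q}{2 N} + \left(1 \left(-1\right) + \frac{5}{q}\right) N = \left(-5 + q\right) \frac{1}{2 N} + \left(-1 + \frac{5}{q}\right) N = \frac{-5 + q}{2 N} + N \left(-1 + \frac{5}{q}\right) = N \left(-1 + \frac{5}{q}\right) + \frac{-5 + q}{2 N}$)
$\left(-42 + s{\left(7,-7 \right)}\right) m = \left(-42 + \left(\left(-1\right) \left(-7\right) - \frac{5}{2 \left(-7\right)} + \frac{1}{2} \cdot 7 \frac{1}{-7} + 5 \left(-7\right) \frac{1}{7}\right)\right) 4 = \left(-42 + \left(7 - - \frac{5}{14} + \frac{1}{2} \cdot 7 \left(- \frac{1}{7}\right) + 5 \left(-7\right) \frac{1}{7}\right)\right) 4 = \left(-42 + \left(7 + \frac{5}{14} - \frac{1}{2} - 5\right)\right) 4 = \left(-42 + \frac{13}{7}\right) 4 = \left(- \frac{281}{7}\right) 4 = - \frac{1124}{7}$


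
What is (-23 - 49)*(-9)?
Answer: 648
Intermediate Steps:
(-23 - 49)*(-9) = -72*(-9) = 648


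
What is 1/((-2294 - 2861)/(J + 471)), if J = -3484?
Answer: 3013/5155 ≈ 0.58448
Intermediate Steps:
1/((-2294 - 2861)/(J + 471)) = 1/((-2294 - 2861)/(-3484 + 471)) = 1/(-5155/(-3013)) = 1/(-5155*(-1/3013)) = 1/(5155/3013) = 3013/5155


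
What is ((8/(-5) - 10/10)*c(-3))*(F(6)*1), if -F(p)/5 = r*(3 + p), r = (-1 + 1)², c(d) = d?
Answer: 0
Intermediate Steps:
r = 0 (r = 0² = 0)
F(p) = 0 (F(p) = -0*(3 + p) = -5*0 = 0)
((8/(-5) - 10/10)*c(-3))*(F(6)*1) = ((8/(-5) - 10/10)*(-3))*(0*1) = ((8*(-⅕) - 10*⅒)*(-3))*0 = ((-8/5 - 1)*(-3))*0 = -13/5*(-3)*0 = (39/5)*0 = 0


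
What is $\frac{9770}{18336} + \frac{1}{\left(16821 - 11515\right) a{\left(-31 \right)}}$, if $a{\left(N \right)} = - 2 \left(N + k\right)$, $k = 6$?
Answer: $\frac{323999917}{608067600} \approx 0.53284$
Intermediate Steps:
$a{\left(N \right)} = -12 - 2 N$ ($a{\left(N \right)} = - 2 \left(N + 6\right) = - 2 \left(6 + N\right) = -12 - 2 N$)
$\frac{9770}{18336} + \frac{1}{\left(16821 - 11515\right) a{\left(-31 \right)}} = \frac{9770}{18336} + \frac{1}{\left(16821 - 11515\right) \left(-12 - -62\right)} = 9770 \cdot \frac{1}{18336} + \frac{1}{5306 \left(-12 + 62\right)} = \frac{4885}{9168} + \frac{1}{5306 \cdot 50} = \frac{4885}{9168} + \frac{1}{5306} \cdot \frac{1}{50} = \frac{4885}{9168} + \frac{1}{265300} = \frac{323999917}{608067600}$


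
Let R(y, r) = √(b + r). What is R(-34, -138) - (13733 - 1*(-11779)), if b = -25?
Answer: -25512 + I*√163 ≈ -25512.0 + 12.767*I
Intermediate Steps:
R(y, r) = √(-25 + r)
R(-34, -138) - (13733 - 1*(-11779)) = √(-25 - 138) - (13733 - 1*(-11779)) = √(-163) - (13733 + 11779) = I*√163 - 1*25512 = I*√163 - 25512 = -25512 + I*√163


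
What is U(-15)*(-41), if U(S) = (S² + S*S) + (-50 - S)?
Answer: -17015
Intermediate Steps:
U(S) = -50 - S + 2*S² (U(S) = (S² + S²) + (-50 - S) = 2*S² + (-50 - S) = -50 - S + 2*S²)
U(-15)*(-41) = (-50 - 1*(-15) + 2*(-15)²)*(-41) = (-50 + 15 + 2*225)*(-41) = (-50 + 15 + 450)*(-41) = 415*(-41) = -17015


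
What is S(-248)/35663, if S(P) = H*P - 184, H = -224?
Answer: 55368/35663 ≈ 1.5525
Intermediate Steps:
S(P) = -184 - 224*P (S(P) = -224*P - 184 = -184 - 224*P)
S(-248)/35663 = (-184 - 224*(-248))/35663 = (-184 + 55552)*(1/35663) = 55368*(1/35663) = 55368/35663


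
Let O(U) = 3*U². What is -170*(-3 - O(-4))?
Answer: 8670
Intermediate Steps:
-170*(-3 - O(-4)) = -170*(-3 - 3*(-4)²) = -170*(-3 - 3*16) = -170*(-3 - 1*48) = -170*(-3 - 48) = -170*(-51) = 8670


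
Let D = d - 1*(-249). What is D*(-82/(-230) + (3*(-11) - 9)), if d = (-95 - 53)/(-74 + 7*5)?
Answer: -47214751/4485 ≈ -10527.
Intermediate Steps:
d = 148/39 (d = -148/(-74 + 35) = -148/(-39) = -148*(-1/39) = 148/39 ≈ 3.7949)
D = 9859/39 (D = 148/39 - 1*(-249) = 148/39 + 249 = 9859/39 ≈ 252.79)
D*(-82/(-230) + (3*(-11) - 9)) = 9859*(-82/(-230) + (3*(-11) - 9))/39 = 9859*(-82*(-1/230) + (-33 - 9))/39 = 9859*(41/115 - 42)/39 = (9859/39)*(-4789/115) = -47214751/4485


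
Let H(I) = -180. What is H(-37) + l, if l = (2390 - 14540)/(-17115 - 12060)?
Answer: -69858/389 ≈ -179.58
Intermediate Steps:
l = 162/389 (l = -12150/(-29175) = -12150*(-1/29175) = 162/389 ≈ 0.41645)
H(-37) + l = -180 + 162/389 = -69858/389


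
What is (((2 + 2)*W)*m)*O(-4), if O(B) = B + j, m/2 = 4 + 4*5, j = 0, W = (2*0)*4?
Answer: 0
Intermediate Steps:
W = 0 (W = 0*4 = 0)
m = 48 (m = 2*(4 + 4*5) = 2*(4 + 20) = 2*24 = 48)
O(B) = B (O(B) = B + 0 = B)
(((2 + 2)*W)*m)*O(-4) = (((2 + 2)*0)*48)*(-4) = ((4*0)*48)*(-4) = (0*48)*(-4) = 0*(-4) = 0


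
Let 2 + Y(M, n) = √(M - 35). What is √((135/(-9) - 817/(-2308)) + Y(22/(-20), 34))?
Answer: √(-554194075 + 63256510*I*√10)/5770 ≈ 0.72497 + 4.1439*I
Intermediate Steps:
Y(M, n) = -2 + √(-35 + M) (Y(M, n) = -2 + √(M - 35) = -2 + √(-35 + M))
√((135/(-9) - 817/(-2308)) + Y(22/(-20), 34)) = √((135/(-9) - 817/(-2308)) + (-2 + √(-35 + 22/(-20)))) = √((135*(-⅑) - 817*(-1/2308)) + (-2 + √(-35 + 22*(-1/20)))) = √((-15 + 817/2308) + (-2 + √(-35 - 11/10))) = √(-33803/2308 + (-2 + √(-361/10))) = √(-33803/2308 + (-2 + 19*I*√10/10)) = √(-38419/2308 + 19*I*√10/10)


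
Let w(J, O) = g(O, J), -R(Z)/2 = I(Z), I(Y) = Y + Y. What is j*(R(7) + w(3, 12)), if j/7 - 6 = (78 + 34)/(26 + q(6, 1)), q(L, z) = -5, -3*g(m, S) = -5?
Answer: -18802/9 ≈ -2089.1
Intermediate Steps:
g(m, S) = 5/3 (g(m, S) = -⅓*(-5) = 5/3)
I(Y) = 2*Y
R(Z) = -4*Z
w(J, O) = 5/3
j = 238/3 (j = 42 + 7*((78 + 34)/(26 - 5)) = 42 + 7*(112/21) = 42 + 7*(112*(1/21)) = 42 + 7*(16/3) = 42 + 112/3 = 238/3 ≈ 79.333)
j*(R(7) + w(3, 12)) = 238*(-4*7 + 5/3)/3 = 238*(-28 + 5/3)/3 = (238/3)*(-79/3) = -18802/9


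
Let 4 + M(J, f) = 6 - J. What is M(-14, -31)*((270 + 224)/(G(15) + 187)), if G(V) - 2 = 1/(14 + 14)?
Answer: 221312/5293 ≈ 41.812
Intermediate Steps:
M(J, f) = 2 - J (M(J, f) = -4 + (6 - J) = 2 - J)
G(V) = 57/28 (G(V) = 2 + 1/(14 + 14) = 2 + 1/28 = 57/28)
M(-14, -31)*((270 + 224)/(G(15) + 187)) = (2 - 1*(-14))*((270 + 224)/(57/28 + 187)) = (2 + 14)*(494/(5293/28)) = 16*(494*(28/5293)) = 16*(13832/5293) = 221312/5293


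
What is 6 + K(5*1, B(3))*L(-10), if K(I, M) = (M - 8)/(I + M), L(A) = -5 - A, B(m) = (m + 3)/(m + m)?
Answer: ⅙ ≈ 0.16667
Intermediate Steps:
B(m) = (3 + m)/(2*m) (B(m) = (3 + m)/((2*m)) = (3 + m)*(1/(2*m)) = (3 + m)/(2*m))
K(I, M) = (-8 + M)/(I + M)
6 + K(5*1, B(3))*L(-10) = 6 + ((-8 + (½)*(3 + 3)/3)/(5*1 + (½)*(3 + 3)/3))*(-5 - 1*(-10)) = 6 + ((-8 + (½)*(⅓)*6)/(5 + (½)*(⅓)*6))*(-5 + 10) = 6 + ((-8 + 1)/(5 + 1))*5 = 6 + (-7/6)*5 = 6 + ((⅙)*(-7))*5 = 6 - 7/6*5 = 6 - 35/6 = ⅙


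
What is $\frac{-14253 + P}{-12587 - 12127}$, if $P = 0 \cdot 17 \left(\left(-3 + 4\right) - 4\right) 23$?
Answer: $\frac{4751}{8238} \approx 0.57672$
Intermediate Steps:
$P = 0$ ($P = 0 \cdot 17 \left(1 - 4\right) 23 = 0 \cdot 17 \left(-3\right) 23 = 0 \left(\left(-51\right) 23\right) = 0 \left(-1173\right) = 0$)
$\frac{-14253 + P}{-12587 - 12127} = \frac{-14253 + 0}{-12587 - 12127} = - \frac{14253}{-24714} = \left(-14253\right) \left(- \frac{1}{24714}\right) = \frac{4751}{8238}$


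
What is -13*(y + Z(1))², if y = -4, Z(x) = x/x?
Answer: -117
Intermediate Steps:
Z(x) = 1
-13*(y + Z(1))² = -13*(-4 + 1)² = -13*(-3)² = -13*9 = -117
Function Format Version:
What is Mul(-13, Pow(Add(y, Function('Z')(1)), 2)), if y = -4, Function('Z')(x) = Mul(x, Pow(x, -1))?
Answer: -117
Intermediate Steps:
Function('Z')(x) = 1
Mul(-13, Pow(Add(y, Function('Z')(1)), 2)) = Mul(-13, Pow(Add(-4, 1), 2)) = Mul(-13, Pow(-3, 2)) = Mul(-13, 9) = -117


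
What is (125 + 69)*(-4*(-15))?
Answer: 11640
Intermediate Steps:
(125 + 69)*(-4*(-15)) = 194*60 = 11640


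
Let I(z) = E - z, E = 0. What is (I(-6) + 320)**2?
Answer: 106276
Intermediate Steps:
I(z) = -z (I(z) = 0 - z = -z)
(I(-6) + 320)**2 = (-1*(-6) + 320)**2 = (6 + 320)**2 = 326**2 = 106276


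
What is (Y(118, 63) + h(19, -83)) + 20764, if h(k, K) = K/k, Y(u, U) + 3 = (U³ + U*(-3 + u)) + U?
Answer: 5284121/19 ≈ 2.7811e+5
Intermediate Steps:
Y(u, U) = -3 + U + U³ + U*(-3 + u) (Y(u, U) = -3 + ((U³ + U*(-3 + u)) + U) = -3 + (U + U³ + U*(-3 + u)) = -3 + U + U³ + U*(-3 + u))
(Y(118, 63) + h(19, -83)) + 20764 = ((-3 + 63³ - 2*63 + 63*118) - 83/19) + 20764 = ((-3 + 250047 - 126 + 7434) - 83*1/19) + 20764 = (257352 - 83/19) + 20764 = 4889605/19 + 20764 = 5284121/19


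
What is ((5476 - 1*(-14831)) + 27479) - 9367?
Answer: 38419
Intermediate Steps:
((5476 - 1*(-14831)) + 27479) - 9367 = ((5476 + 14831) + 27479) - 9367 = (20307 + 27479) - 9367 = 47786 - 9367 = 38419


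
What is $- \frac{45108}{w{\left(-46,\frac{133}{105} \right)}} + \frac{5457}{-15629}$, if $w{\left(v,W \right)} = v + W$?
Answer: $\frac{10571232333}{10487059} \approx 1008.0$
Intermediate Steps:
$w{\left(v,W \right)} = W + v$
$- \frac{45108}{w{\left(-46,\frac{133}{105} \right)}} + \frac{5457}{-15629} = - \frac{45108}{\frac{133}{105} - 46} + \frac{5457}{-15629} = - \frac{45108}{133 \cdot \frac{1}{105} - 46} + 5457 \left(- \frac{1}{15629}\right) = - \frac{45108}{\frac{19}{15} - 46} - \frac{5457}{15629} = - \frac{45108}{- \frac{671}{15}} - \frac{5457}{15629} = \left(-45108\right) \left(- \frac{15}{671}\right) - \frac{5457}{15629} = \frac{676620}{671} - \frac{5457}{15629} = \frac{10571232333}{10487059}$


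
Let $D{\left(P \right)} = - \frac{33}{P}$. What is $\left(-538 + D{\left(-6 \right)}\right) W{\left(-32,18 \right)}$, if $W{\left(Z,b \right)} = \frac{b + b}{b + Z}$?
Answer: $\frac{9585}{7} \approx 1369.3$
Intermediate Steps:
$W{\left(Z,b \right)} = \frac{2 b}{Z + b}$
$\left(-538 + D{\left(-6 \right)}\right) W{\left(-32,18 \right)} = \left(-538 - \frac{33}{-6}\right) 2 \cdot 18 \frac{1}{-32 + 18} = \left(-538 - - \frac{11}{2}\right) 2 \cdot 18 \frac{1}{-14} = \left(-538 + \frac{11}{2}\right) 2 \cdot 18 \left(- \frac{1}{14}\right) = \left(- \frac{1065}{2}\right) \left(- \frac{18}{7}\right) = \frac{9585}{7}$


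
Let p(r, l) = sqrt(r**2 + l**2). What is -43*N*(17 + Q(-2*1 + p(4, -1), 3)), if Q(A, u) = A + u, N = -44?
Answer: 34056 + 1892*sqrt(17) ≈ 41857.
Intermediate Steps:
p(r, l) = sqrt(l**2 + r**2)
-43*N*(17 + Q(-2*1 + p(4, -1), 3)) = -(-1892)*(17 + ((-2*1 + sqrt((-1)**2 + 4**2)) + 3)) = -(-1892)*(17 + ((-2 + sqrt(1 + 16)) + 3)) = -(-1892)*(17 + ((-2 + sqrt(17)) + 3)) = -(-1892)*(17 + (1 + sqrt(17))) = -(-1892)*(18 + sqrt(17)) = -43*(-792 - 44*sqrt(17)) = 34056 + 1892*sqrt(17)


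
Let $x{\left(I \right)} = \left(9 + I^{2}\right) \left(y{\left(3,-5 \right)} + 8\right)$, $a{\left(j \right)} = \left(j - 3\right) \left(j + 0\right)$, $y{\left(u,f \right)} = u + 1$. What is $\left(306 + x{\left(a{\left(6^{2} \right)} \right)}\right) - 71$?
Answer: $16936471$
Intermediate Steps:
$y{\left(u,f \right)} = 1 + u$
$a{\left(j \right)} = j \left(-3 + j\right)$ ($a{\left(j \right)} = \left(-3 + j\right) j = j \left(-3 + j\right)$)
$x{\left(I \right)} = 108 + 12 I^{2}$ ($x{\left(I \right)} = \left(9 + I^{2}\right) \left(\left(1 + 3\right) + 8\right) = \left(9 + I^{2}\right) \left(4 + 8\right) = \left(9 + I^{2}\right) 12 = 108 + 12 I^{2}$)
$\left(306 + x{\left(a{\left(6^{2} \right)} \right)}\right) - 71 = \left(306 + \left(108 + 12 \left(6^{2} \left(-3 + 6^{2}\right)\right)^{2}\right)\right) - 71 = \left(306 + \left(108 + 12 \left(36 \left(-3 + 36\right)\right)^{2}\right)\right) - 71 = \left(306 + \left(108 + 12 \left(36 \cdot 33\right)^{2}\right)\right) - 71 = \left(306 + \left(108 + 12 \cdot 1188^{2}\right)\right) - 71 = \left(306 + \left(108 + 12 \cdot 1411344\right)\right) - 71 = \left(306 + \left(108 + 16936128\right)\right) - 71 = \left(306 + 16936236\right) - 71 = 16936542 - 71 = 16936471$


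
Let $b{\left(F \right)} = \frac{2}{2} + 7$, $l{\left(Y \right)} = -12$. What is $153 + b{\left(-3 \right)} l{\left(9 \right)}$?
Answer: $57$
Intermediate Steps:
$b{\left(F \right)} = 8$ ($b{\left(F \right)} = 2 \cdot \frac{1}{2} + 7 = 1 + 7 = 8$)
$153 + b{\left(-3 \right)} l{\left(9 \right)} = 153 + 8 \left(-12\right) = 153 - 96 = 57$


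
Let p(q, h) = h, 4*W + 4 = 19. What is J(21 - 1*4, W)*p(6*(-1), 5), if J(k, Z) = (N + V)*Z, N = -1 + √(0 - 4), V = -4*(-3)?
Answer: 825/4 + 75*I/2 ≈ 206.25 + 37.5*I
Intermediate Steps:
W = 15/4 (W = -1 + (¼)*19 = -1 + 19/4 = 15/4 ≈ 3.7500)
V = 12
N = -1 + 2*I (N = -1 + √(-4) = -1 + 2*I ≈ -1.0 + 2.0*I)
J(k, Z) = Z*(11 + 2*I) (J(k, Z) = ((-1 + 2*I) + 12)*Z = (11 + 2*I)*Z = Z*(11 + 2*I))
J(21 - 1*4, W)*p(6*(-1), 5) = (15*(11 + 2*I)/4)*5 = (165/4 + 15*I/2)*5 = 825/4 + 75*I/2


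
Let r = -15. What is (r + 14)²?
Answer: 1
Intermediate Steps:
(r + 14)² = (-15 + 14)² = (-1)² = 1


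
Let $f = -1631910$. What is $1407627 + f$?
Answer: $-224283$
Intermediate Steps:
$1407627 + f = 1407627 - 1631910 = -224283$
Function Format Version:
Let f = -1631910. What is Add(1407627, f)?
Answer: -224283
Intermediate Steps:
Add(1407627, f) = Add(1407627, -1631910) = -224283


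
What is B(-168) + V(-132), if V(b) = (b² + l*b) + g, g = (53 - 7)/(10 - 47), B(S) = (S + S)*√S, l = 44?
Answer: 429746/37 - 672*I*√42 ≈ 11615.0 - 4355.1*I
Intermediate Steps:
B(S) = 2*S^(3/2) (B(S) = (2*S)*√S = 2*S^(3/2))
g = -46/37 (g = 46/(-37) = 46*(-1/37) = -46/37 ≈ -1.2432)
V(b) = -46/37 + b² + 44*b (V(b) = (b² + 44*b) - 46/37 = -46/37 + b² + 44*b)
B(-168) + V(-132) = 2*(-168)^(3/2) + (-46/37 + (-132)² + 44*(-132)) = 2*(-336*I*√42) + (-46/37 + 17424 - 5808) = -672*I*√42 + 429746/37 = 429746/37 - 672*I*√42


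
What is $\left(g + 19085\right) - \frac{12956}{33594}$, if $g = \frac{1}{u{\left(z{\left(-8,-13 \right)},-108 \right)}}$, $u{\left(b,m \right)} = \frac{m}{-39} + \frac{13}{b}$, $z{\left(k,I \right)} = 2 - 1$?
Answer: $\frac{65715893096}{3443385} \approx 19085.0$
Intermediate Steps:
$z{\left(k,I \right)} = 1$ ($z{\left(k,I \right)} = 2 - 1 = 1$)
$u{\left(b,m \right)} = \frac{13}{b} - \frac{m}{39}$ ($u{\left(b,m \right)} = m \left(- \frac{1}{39}\right) + \frac{13}{b} = - \frac{m}{39} + \frac{13}{b} = \frac{13}{b} - \frac{m}{39}$)
$g = \frac{13}{205}$ ($g = \frac{1}{\frac{13}{1} - - \frac{36}{13}} = \frac{1}{13 \cdot 1 + \frac{36}{13}} = \frac{1}{13 + \frac{36}{13}} = \frac{1}{\frac{205}{13}} = \frac{13}{205} \approx 0.063415$)
$\left(g + 19085\right) - \frac{12956}{33594} = \left(\frac{13}{205} + 19085\right) - \frac{12956}{33594} = \frac{3912438}{205} - \frac{6478}{16797} = \frac{65715893096}{3443385}$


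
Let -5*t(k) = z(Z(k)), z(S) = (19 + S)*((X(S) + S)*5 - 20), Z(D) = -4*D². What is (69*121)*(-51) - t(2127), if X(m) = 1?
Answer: 327483601368144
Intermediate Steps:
z(S) = (-15 + 5*S)*(19 + S) (z(S) = (19 + S)*((1 + S)*5 - 20) = (19 + S)*((5 + 5*S) - 20) = (19 + S)*(-15 + 5*S) = (-15 + 5*S)*(19 + S))
t(k) = 57 - 16*k⁴ + 64*k² (t(k) = -(-285 + 5*(-4*k²)² + 80*(-4*k²))/5 = -(-285 + 5*(16*k⁴) - 320*k²)/5 = -(-285 + 80*k⁴ - 320*k²)/5 = -(-285 - 320*k² + 80*k⁴)/5 = 57 - 16*k⁴ + 64*k²)
(69*121)*(-51) - t(2127) = (69*121)*(-51) - (57 - 16*2127⁴ + 64*2127²) = 8349*(-51) - (57 - 16*20467743208641 + 64*4524129) = -425799 - (57 - 327483891338256 + 289544256) = -425799 - 1*(-327483601793943) = -425799 + 327483601793943 = 327483601368144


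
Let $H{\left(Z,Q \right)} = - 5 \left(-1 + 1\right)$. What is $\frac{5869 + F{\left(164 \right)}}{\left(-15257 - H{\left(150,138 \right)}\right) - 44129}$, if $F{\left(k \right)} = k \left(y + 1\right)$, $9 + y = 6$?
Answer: $- \frac{5541}{59386} \approx -0.093305$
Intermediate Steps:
$y = -3$ ($y = -9 + 6 = -3$)
$H{\left(Z,Q \right)} = 0$ ($H{\left(Z,Q \right)} = \left(-5\right) 0 = 0$)
$F{\left(k \right)} = - 2 k$ ($F{\left(k \right)} = k \left(-3 + 1\right) = k \left(-2\right) = - 2 k$)
$\frac{5869 + F{\left(164 \right)}}{\left(-15257 - H{\left(150,138 \right)}\right) - 44129} = \frac{5869 - 328}{\left(-15257 - 0\right) - 44129} = \frac{5869 - 328}{\left(-15257 + 0\right) - 44129} = \frac{5541}{-15257 - 44129} = \frac{5541}{-59386} = 5541 \left(- \frac{1}{59386}\right) = - \frac{5541}{59386}$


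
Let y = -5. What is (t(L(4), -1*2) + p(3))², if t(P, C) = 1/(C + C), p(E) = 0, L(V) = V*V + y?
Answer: 1/16 ≈ 0.062500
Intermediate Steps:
L(V) = -5 + V² (L(V) = V*V - 5 = V² - 5 = -5 + V²)
t(P, C) = 1/(2*C)
(t(L(4), -1*2) + p(3))² = (1/(2*((-1*2))) + 0)² = ((½)/(-2) + 0)² = ((½)*(-½) + 0)² = (-¼ + 0)² = (-¼)² = 1/16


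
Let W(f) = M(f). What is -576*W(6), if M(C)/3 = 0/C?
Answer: 0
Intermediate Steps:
M(C) = 0 (M(C) = 3*(0/C) = 3*0 = 0)
W(f) = 0
-576*W(6) = -576*0 = 0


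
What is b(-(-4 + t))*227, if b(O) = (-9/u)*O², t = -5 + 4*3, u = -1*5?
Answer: 18387/5 ≈ 3677.4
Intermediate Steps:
u = -5
t = 7 (t = -5 + 12 = 7)
b(O) = 9*O²/5 (b(O) = (-9/(-5))*O² = (-9*(-⅕))*O² = 9*O²/5)
b(-(-4 + t))*227 = (9*(-(-4 + 7))²/5)*227 = (9*(-1*3)²/5)*227 = ((9/5)*(-3)²)*227 = ((9/5)*9)*227 = (81/5)*227 = 18387/5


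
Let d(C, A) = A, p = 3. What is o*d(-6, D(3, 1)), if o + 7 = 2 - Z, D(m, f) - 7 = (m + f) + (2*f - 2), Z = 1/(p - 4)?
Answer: -44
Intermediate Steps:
Z = -1 (Z = 1/(3 - 4) = 1/(-1) = -1)
D(m, f) = 5 + m + 3*f (D(m, f) = 7 + ((m + f) + (2*f - 2)) = 7 + ((f + m) + (-2 + 2*f)) = 7 + (-2 + m + 3*f) = 5 + m + 3*f)
o = -4 (o = -7 + (2 - 1*(-1)) = -7 + (2 + 1) = -7 + 3 = -4)
o*d(-6, D(3, 1)) = -4*(5 + 3 + 3*1) = -4*(5 + 3 + 3) = -4*11 = -44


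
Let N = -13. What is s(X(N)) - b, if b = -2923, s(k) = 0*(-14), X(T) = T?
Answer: 2923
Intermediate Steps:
s(k) = 0
s(X(N)) - b = 0 - 1*(-2923) = 0 + 2923 = 2923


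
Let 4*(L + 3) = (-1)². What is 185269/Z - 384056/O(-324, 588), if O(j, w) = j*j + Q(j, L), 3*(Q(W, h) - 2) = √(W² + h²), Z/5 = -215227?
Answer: -6541737274120115891/1707754262285728465 + 4608672*√1679737/1586933109959 ≈ -3.8268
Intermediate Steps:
L = -11/4 (L = -3 + (¼)*(-1)² = -3 + (¼)*1 = -3 + ¼ = -11/4 ≈ -2.7500)
Z = -1076135 (Z = 5*(-215227) = -1076135)
Q(W, h) = 2 + √(W² + h²)/3
O(j, w) = 2 + j² + √(121/16 + j²)/3 (O(j, w) = j*j + (2 + √(j² + (-11/4)²)/3) = j² + (2 + √(j² + 121/16)/3) = j² + (2 + √(121/16 + j²)/3) = 2 + j² + √(121/16 + j²)/3)
185269/Z - 384056/O(-324, 588) = 185269/(-1076135) - 384056/(2 + (-324)² + √(121 + 16*(-324)²)/12) = 185269*(-1/1076135) - 384056/(2 + 104976 + √(121 + 16*104976)/12) = -185269/1076135 - 384056/(2 + 104976 + √(121 + 1679616)/12) = -185269/1076135 - 384056/(2 + 104976 + √1679737/12) = -185269/1076135 - 384056/(104978 + √1679737/12)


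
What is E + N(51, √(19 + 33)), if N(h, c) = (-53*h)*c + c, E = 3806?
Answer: 3806 - 5404*√13 ≈ -15678.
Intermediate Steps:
N(h, c) = c - 53*c*h (N(h, c) = -53*c*h + c = c - 53*c*h)
E + N(51, √(19 + 33)) = 3806 + √(19 + 33)*(1 - 53*51) = 3806 + √52*(1 - 2703) = 3806 + (2*√13)*(-2702) = 3806 - 5404*√13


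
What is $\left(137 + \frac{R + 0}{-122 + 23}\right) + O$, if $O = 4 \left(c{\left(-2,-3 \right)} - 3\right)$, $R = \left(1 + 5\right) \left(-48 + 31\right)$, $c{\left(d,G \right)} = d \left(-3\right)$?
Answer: $\frac{4951}{33} \approx 150.03$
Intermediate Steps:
$c{\left(d,G \right)} = - 3 d$
$R = -102$ ($R = 6 \left(-17\right) = -102$)
$O = 12$ ($O = 4 \left(\left(-3\right) \left(-2\right) - 3\right) = 4 \left(6 - 3\right) = 4 \cdot 3 = 12$)
$\left(137 + \frac{R + 0}{-122 + 23}\right) + O = \left(137 + \frac{-102 + 0}{-122 + 23}\right) + 12 = \left(137 - \frac{102}{-99}\right) + 12 = \left(137 - - \frac{34}{33}\right) + 12 = \left(137 + \frac{34}{33}\right) + 12 = \frac{4555}{33} + 12 = \frac{4951}{33}$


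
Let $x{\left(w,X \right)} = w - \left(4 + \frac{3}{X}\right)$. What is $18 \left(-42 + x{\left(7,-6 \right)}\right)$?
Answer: $-693$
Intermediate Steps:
$x{\left(w,X \right)} = -4 + w - \frac{3}{X}$ ($x{\left(w,X \right)} = w - \left(4 + \frac{3}{X}\right) = -4 + w - \frac{3}{X}$)
$18 \left(-42 + x{\left(7,-6 \right)}\right) = 18 \left(-42 - \left(-3 - \frac{1}{2}\right)\right) = 18 \left(-42 - - \frac{7}{2}\right) = 18 \left(-42 + \left(-4 + 7 + \frac{1}{2}\right)\right) = 18 \left(-42 + \frac{7}{2}\right) = 18 \left(- \frac{77}{2}\right) = -693$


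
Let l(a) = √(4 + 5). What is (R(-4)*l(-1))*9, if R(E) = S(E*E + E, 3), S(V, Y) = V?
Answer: 324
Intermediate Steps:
l(a) = 3 (l(a) = √9 = 3)
R(E) = E + E² (R(E) = E*E + E = E² + E = E + E²)
(R(-4)*l(-1))*9 = (-4*(1 - 4)*3)*9 = (-4*(-3)*3)*9 = (12*3)*9 = 36*9 = 324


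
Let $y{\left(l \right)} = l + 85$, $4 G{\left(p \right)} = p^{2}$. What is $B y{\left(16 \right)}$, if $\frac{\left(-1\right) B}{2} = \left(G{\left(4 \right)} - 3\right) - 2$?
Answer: $202$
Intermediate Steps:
$G{\left(p \right)} = \frac{p^{2}}{4}$
$y{\left(l \right)} = 85 + l$
$B = 2$ ($B = - 2 \left(\left(\frac{4^{2}}{4} - 3\right) - 2\right) = - 2 \left(\left(\frac{1}{4} \cdot 16 - 3\right) - 2\right) = - 2 \left(\left(4 - 3\right) - 2\right) = - 2 \left(1 - 2\right) = \left(-2\right) \left(-1\right) = 2$)
$B y{\left(16 \right)} = 2 \left(85 + 16\right) = 2 \cdot 101 = 202$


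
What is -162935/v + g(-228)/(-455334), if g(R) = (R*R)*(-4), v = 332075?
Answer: -171316603/5040167935 ≈ -0.033990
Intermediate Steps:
g(R) = -4*R² (g(R) = R²*(-4) = -4*R²)
-162935/v + g(-228)/(-455334) = -162935/332075 - 4*(-228)²/(-455334) = -162935*1/332075 - 4*51984*(-1/455334) = -32587/66415 - 207936*(-1/455334) = -32587/66415 + 34656/75889 = -171316603/5040167935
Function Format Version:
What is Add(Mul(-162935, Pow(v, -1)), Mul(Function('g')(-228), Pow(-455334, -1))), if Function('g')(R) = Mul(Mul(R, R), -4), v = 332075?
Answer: Rational(-171316603, 5040167935) ≈ -0.033990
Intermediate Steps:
Function('g')(R) = Mul(-4, Pow(R, 2)) (Function('g')(R) = Mul(Pow(R, 2), -4) = Mul(-4, Pow(R, 2)))
Add(Mul(-162935, Pow(v, -1)), Mul(Function('g')(-228), Pow(-455334, -1))) = Add(Mul(-162935, Pow(332075, -1)), Mul(Mul(-4, Pow(-228, 2)), Pow(-455334, -1))) = Add(Mul(-162935, Rational(1, 332075)), Mul(Mul(-4, 51984), Rational(-1, 455334))) = Add(Rational(-32587, 66415), Mul(-207936, Rational(-1, 455334))) = Add(Rational(-32587, 66415), Rational(34656, 75889)) = Rational(-171316603, 5040167935)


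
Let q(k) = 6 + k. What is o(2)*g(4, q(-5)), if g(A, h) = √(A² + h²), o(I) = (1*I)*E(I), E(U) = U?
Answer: 4*√17 ≈ 16.492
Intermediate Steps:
o(I) = I² (o(I) = (1*I)*I = I*I = I²)
o(2)*g(4, q(-5)) = 2²*√(4² + (6 - 5)²) = 4*√(16 + 1²) = 4*√(16 + 1) = 4*√17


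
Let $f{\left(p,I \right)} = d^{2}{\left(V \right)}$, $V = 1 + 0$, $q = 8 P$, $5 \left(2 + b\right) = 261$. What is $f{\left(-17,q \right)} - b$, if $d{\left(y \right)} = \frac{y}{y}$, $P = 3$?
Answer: $- \frac{246}{5} \approx -49.2$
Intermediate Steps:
$b = \frac{251}{5}$ ($b = -2 + \frac{1}{5} \cdot 261 = -2 + \frac{261}{5} = \frac{251}{5} \approx 50.2$)
$q = 24$ ($q = 8 \cdot 3 = 24$)
$V = 1$
$d{\left(y \right)} = 1$
$f{\left(p,I \right)} = 1$ ($f{\left(p,I \right)} = 1^{2} = 1$)
$f{\left(-17,q \right)} - b = 1 - \frac{251}{5} = - \frac{246}{5}$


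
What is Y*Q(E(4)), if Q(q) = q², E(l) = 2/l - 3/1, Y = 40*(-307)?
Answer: -76750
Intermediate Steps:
Y = -12280
E(l) = -3 + 2/l (E(l) = 2/l - 3*1 = 2/l - 3 = -3 + 2/l)
Y*Q(E(4)) = -12280*(-3 + 2/4)² = -12280*(-3 + 2*(¼))² = -12280*(-3 + ½)² = -12280*(-5/2)² = -12280*25/4 = -76750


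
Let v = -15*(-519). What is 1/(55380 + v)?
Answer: 1/63165 ≈ 1.5832e-5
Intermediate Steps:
v = 7785
1/(55380 + v) = 1/(55380 + 7785) = 1/63165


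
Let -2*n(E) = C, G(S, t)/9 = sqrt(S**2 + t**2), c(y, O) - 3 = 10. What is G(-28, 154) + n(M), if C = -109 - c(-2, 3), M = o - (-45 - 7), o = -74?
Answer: 61 + 630*sqrt(5) ≈ 1469.7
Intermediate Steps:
c(y, O) = 13 (c(y, O) = 3 + 10 = 13)
G(S, t) = 9*sqrt(S**2 + t**2)
M = -22 (M = -74 - (-45 - 7) = -74 - 1*(-52) = -74 + 52 = -22)
C = -122 (C = -109 - 1*13 = -109 - 13 = -122)
n(E) = 61 (n(E) = -1/2*(-122) = 61)
G(-28, 154) + n(M) = 9*sqrt((-28)**2 + 154**2) + 61 = 9*sqrt(784 + 23716) + 61 = 9*sqrt(24500) + 61 = 9*(70*sqrt(5)) + 61 = 630*sqrt(5) + 61 = 61 + 630*sqrt(5)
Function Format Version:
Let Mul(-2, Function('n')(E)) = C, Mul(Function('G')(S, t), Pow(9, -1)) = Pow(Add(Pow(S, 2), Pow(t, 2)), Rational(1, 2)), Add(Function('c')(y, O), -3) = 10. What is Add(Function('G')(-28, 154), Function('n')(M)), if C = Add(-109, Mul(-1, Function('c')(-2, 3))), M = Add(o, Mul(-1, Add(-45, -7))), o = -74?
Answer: Add(61, Mul(630, Pow(5, Rational(1, 2)))) ≈ 1469.7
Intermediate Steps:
Function('c')(y, O) = 13 (Function('c')(y, O) = Add(3, 10) = 13)
Function('G')(S, t) = Mul(9, Pow(Add(Pow(S, 2), Pow(t, 2)), Rational(1, 2)))
M = -22 (M = Add(-74, Mul(-1, Add(-45, -7))) = Add(-74, Mul(-1, -52)) = Add(-74, 52) = -22)
C = -122 (C = Add(-109, Mul(-1, 13)) = Add(-109, -13) = -122)
Function('n')(E) = 61 (Function('n')(E) = Mul(Rational(-1, 2), -122) = 61)
Add(Function('G')(-28, 154), Function('n')(M)) = Add(Mul(9, Pow(Add(Pow(-28, 2), Pow(154, 2)), Rational(1, 2))), 61) = Add(Mul(9, Pow(Add(784, 23716), Rational(1, 2))), 61) = Add(Mul(9, Pow(24500, Rational(1, 2))), 61) = Add(Mul(9, Mul(70, Pow(5, Rational(1, 2)))), 61) = Add(Mul(630, Pow(5, Rational(1, 2))), 61) = Add(61, Mul(630, Pow(5, Rational(1, 2))))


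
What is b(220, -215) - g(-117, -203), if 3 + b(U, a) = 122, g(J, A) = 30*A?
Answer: 6209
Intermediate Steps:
b(U, a) = 119 (b(U, a) = -3 + 122 = 119)
b(220, -215) - g(-117, -203) = 119 - 30*(-203) = 119 - 1*(-6090) = 119 + 6090 = 6209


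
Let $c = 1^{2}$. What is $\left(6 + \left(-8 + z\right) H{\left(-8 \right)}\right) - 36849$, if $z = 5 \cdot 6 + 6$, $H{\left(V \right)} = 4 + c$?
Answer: $-36703$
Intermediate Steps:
$c = 1$
$H{\left(V \right)} = 5$ ($H{\left(V \right)} = 4 + 1 = 5$)
$z = 36$ ($z = 30 + 6 = 36$)
$\left(6 + \left(-8 + z\right) H{\left(-8 \right)}\right) - 36849 = \left(6 + \left(-8 + 36\right) 5\right) - 36849 = \left(6 + 28 \cdot 5\right) - 36849 = \left(6 + 140\right) - 36849 = 146 - 36849 = -36703$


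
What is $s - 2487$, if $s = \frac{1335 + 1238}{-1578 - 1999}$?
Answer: $- \frac{8898572}{3577} \approx -2487.7$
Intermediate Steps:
$s = - \frac{2573}{3577}$ ($s = \frac{2573}{-3577} = 2573 \left(- \frac{1}{3577}\right) = - \frac{2573}{3577} \approx -0.71932$)
$s - 2487 = - \frac{2573}{3577} - 2487 = - \frac{8898572}{3577}$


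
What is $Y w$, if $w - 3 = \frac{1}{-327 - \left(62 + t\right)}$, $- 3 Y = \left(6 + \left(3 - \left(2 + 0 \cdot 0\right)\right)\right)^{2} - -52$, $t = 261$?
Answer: $- \frac{196849}{1950} \approx -100.95$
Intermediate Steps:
$Y = - \frac{101}{3}$ ($Y = - \frac{\left(6 + \left(3 - \left(2 + 0 \cdot 0\right)\right)\right)^{2} - -52}{3} = - \frac{\left(6 + \left(3 - \left(2 + 0\right)\right)\right)^{2} + 52}{3} = - \frac{\left(6 + \left(3 - 2\right)\right)^{2} + 52}{3} = - \frac{\left(6 + 1\right)^{2} + 52}{3} = - \frac{7^{2} + 52}{3} = - \frac{49 + 52}{3} = \left(- \frac{1}{3}\right) 101 = - \frac{101}{3} \approx -33.667$)
$w = \frac{1949}{650}$ ($w = 3 + \frac{1}{-327 - 323} = 3 + \frac{1}{-650} = 3 - \frac{1}{650} = \frac{1949}{650} \approx 2.9985$)
$Y w = \left(- \frac{101}{3}\right) \frac{1949}{650} = - \frac{196849}{1950}$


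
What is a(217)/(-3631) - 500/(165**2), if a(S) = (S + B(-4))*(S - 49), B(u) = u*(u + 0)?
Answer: -42700436/3954159 ≈ -10.799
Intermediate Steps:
B(u) = u**2 (B(u) = u*u = u**2)
a(S) = (-49 + S)*(16 + S) (a(S) = (S + (-4)**2)*(S - 49) = (S + 16)*(-49 + S) = (16 + S)*(-49 + S) = (-49 + S)*(16 + S))
a(217)/(-3631) - 500/(165**2) = (-784 + 217**2 - 33*217)/(-3631) - 500/(165**2) = (-784 + 47089 - 7161)*(-1/3631) - 500/27225 = 39144*(-1/3631) - 500*1/27225 = -39144/3631 - 20/1089 = -42700436/3954159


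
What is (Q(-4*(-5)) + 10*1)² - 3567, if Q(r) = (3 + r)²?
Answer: 286954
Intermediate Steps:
(Q(-4*(-5)) + 10*1)² - 3567 = ((3 - 4*(-5))² + 10*1)² - 3567 = ((3 + 20)² + 10)² - 3567 = (23² + 10)² - 3567 = (529 + 10)² - 3567 = 539² - 3567 = 290521 - 3567 = 286954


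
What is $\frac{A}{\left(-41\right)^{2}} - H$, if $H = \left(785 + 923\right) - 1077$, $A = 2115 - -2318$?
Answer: $- \frac{1056278}{1681} \approx -628.36$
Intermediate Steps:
$A = 4433$ ($A = 2115 + 2318 = 4433$)
$H = 631$ ($H = 1708 - 1077 = 631$)
$\frac{A}{\left(-41\right)^{2}} - H = \frac{4433}{\left(-41\right)^{2}} - 631 = \frac{4433}{1681} - 631 = - \frac{1056278}{1681}$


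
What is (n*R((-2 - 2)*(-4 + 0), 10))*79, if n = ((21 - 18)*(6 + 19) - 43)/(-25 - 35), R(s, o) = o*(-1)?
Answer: 1264/3 ≈ 421.33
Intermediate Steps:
R(s, o) = -o
n = -8/15 (n = (3*25 - 43)/(-60) = (75 - 43)*(-1/60) = 32*(-1/60) = -8/15 ≈ -0.53333)
(n*R((-2 - 2)*(-4 + 0), 10))*79 = -(-8)*10/15*79 = -8/15*(-10)*79 = (16/3)*79 = 1264/3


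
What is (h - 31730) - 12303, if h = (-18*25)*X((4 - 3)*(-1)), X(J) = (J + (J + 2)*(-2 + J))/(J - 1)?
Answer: -44933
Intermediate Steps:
X(J) = (J + (-2 + J)*(2 + J))/(-1 + J) (X(J) = (J + (2 + J)*(-2 + J))/(-1 + J) = (J + (-2 + J)*(2 + J))/(-1 + J))
h = -900 (h = (-18*25)*((-4 + (4 - 3)*(-1) + ((4 - 3)*(-1))²)/(-1 + (4 - 3)*(-1))) = -450*(-4 + 1*(-1) + (1*(-1))²)/(-1 + 1*(-1)) = -450*(-4 - 1 + (-1)²)/(-1 - 1) = -450*(-4 - 1 + 1)/(-2) = -(-225)*(-4) = -450*2 = -900)
(h - 31730) - 12303 = (-900 - 31730) - 12303 = -32630 - 12303 = -44933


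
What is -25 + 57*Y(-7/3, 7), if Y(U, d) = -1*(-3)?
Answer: 146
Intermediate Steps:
Y(U, d) = 3
-25 + 57*Y(-7/3, 7) = -25 + 57*3 = -25 + 171 = 146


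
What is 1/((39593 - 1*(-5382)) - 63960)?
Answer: -1/18985 ≈ -5.2673e-5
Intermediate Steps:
1/((39593 - 1*(-5382)) - 63960) = 1/((39593 + 5382) - 63960) = 1/(44975 - 63960) = 1/(-18985) = -1/18985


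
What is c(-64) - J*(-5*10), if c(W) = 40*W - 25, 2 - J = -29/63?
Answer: -155105/63 ≈ -2462.0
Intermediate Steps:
J = 155/63 (J = 2 - (-29)/63 = 2 - 1*(-29/63) = 2 + 29/63 = 155/63 ≈ 2.4603)
c(W) = -25 + 40*W
c(-64) - J*(-5*10) = (-25 + 40*(-64)) - 155*(-5*10)/63 = (-25 - 2560) - 155*(-50)/63 = -2585 - 1*(-7750/63) = -2585 + 7750/63 = -155105/63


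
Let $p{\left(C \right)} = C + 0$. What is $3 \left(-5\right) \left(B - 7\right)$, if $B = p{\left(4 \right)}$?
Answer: $45$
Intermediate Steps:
$p{\left(C \right)} = C$
$B = 4$
$3 \left(-5\right) \left(B - 7\right) = 3 \left(-5\right) \left(4 - 7\right) = \left(-15\right) \left(-3\right) = 45$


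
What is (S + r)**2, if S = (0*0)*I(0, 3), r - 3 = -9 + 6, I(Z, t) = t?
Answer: 0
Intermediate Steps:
r = 0 (r = 3 + (-9 + 6) = 3 - 3 = 0)
S = 0 (S = (0*0)*3 = 0*3 = 0)
(S + r)**2 = (0 + 0)**2 = 0**2 = 0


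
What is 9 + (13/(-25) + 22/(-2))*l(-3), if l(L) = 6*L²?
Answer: -15327/25 ≈ -613.08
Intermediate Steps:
9 + (13/(-25) + 22/(-2))*l(-3) = 9 + (13/(-25) + 22/(-2))*(6*(-3)²) = 9 + (13*(-1/25) + 22*(-½))*(6*9) = 9 + (-13/25 - 11)*54 = 9 - 288/25*54 = 9 - 15552/25 = -15327/25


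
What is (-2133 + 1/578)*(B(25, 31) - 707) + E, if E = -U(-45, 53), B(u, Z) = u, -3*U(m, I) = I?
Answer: 1261244396/867 ≈ 1.4547e+6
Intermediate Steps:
U(m, I) = -I/3
E = 53/3 (E = -(-1)*53/3 = -1*(-53/3) = 53/3 ≈ 17.667)
(-2133 + 1/578)*(B(25, 31) - 707) + E = (-2133 + 1/578)*(25 - 707) + 53/3 = (-2133 + 1/578)*(-682) + 53/3 = -1232873/578*(-682) + 53/3 = 420409693/289 + 53/3 = 1261244396/867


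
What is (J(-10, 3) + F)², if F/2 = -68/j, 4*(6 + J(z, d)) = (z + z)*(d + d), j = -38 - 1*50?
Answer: 143641/121 ≈ 1187.1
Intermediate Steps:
j = -88 (j = -38 - 50 = -88)
J(z, d) = -6 + d*z (J(z, d) = -6 + ((z + z)*(d + d))/4 = -6 + ((2*z)*(2*d))/4 = -6 + (4*d*z)/4 = -6 + d*z)
F = 17/11 (F = 2*(-68/(-88)) = 2*(-68*(-1/88)) = 2*(17/22) = 17/11 ≈ 1.5455)
(J(-10, 3) + F)² = ((-6 + 3*(-10)) + 17/11)² = ((-6 - 30) + 17/11)² = (-36 + 17/11)² = (-379/11)² = 143641/121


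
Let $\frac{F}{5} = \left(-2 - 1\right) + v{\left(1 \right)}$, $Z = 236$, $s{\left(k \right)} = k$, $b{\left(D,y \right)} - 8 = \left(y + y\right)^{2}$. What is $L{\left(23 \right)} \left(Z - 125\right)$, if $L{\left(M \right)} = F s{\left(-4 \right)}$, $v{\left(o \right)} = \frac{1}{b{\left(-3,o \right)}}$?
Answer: $6475$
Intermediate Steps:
$b{\left(D,y \right)} = 8 + 4 y^{2}$ ($b{\left(D,y \right)} = 8 + \left(y + y\right)^{2} = 8 + \left(2 y\right)^{2} = 8 + 4 y^{2}$)
$v{\left(o \right)} = \frac{1}{8 + 4 o^{2}}$
$F = - \frac{175}{12}$ ($F = 5 \left(\left(-2 - 1\right) + \frac{1}{4 \left(2 + 1^{2}\right)}\right) = 5 \left(-3 + \frac{1}{4 \left(2 + 1\right)}\right) = 5 \left(-3 + \frac{1}{4 \cdot 3}\right) = 5 \left(-3 + \frac{1}{4} \cdot \frac{1}{3}\right) = 5 \left(-3 + \frac{1}{12}\right) = 5 \left(- \frac{35}{12}\right) = - \frac{175}{12} \approx -14.583$)
$L{\left(M \right)} = \frac{175}{3}$ ($L{\left(M \right)} = \left(- \frac{175}{12}\right) \left(-4\right) = \frac{175}{3}$)
$L{\left(23 \right)} \left(Z - 125\right) = \frac{175 \left(236 - 125\right)}{3} = \frac{175}{3} \cdot 111 = 6475$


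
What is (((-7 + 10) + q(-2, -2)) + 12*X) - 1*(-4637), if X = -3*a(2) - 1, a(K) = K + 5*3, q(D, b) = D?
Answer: 4014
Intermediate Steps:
a(K) = 15 + K (a(K) = K + 15 = 15 + K)
X = -52 (X = -3*(15 + 2) - 1 = -3*17 - 1 = -51 - 1 = -52)
(((-7 + 10) + q(-2, -2)) + 12*X) - 1*(-4637) = (((-7 + 10) - 2) + 12*(-52)) - 1*(-4637) = ((3 - 2) - 624) + 4637 = (1 - 624) + 4637 = -623 + 4637 = 4014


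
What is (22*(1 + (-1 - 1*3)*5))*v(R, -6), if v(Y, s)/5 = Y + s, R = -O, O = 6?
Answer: 25080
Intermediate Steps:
R = -6 (R = -1*6 = -6)
v(Y, s) = 5*Y + 5*s (v(Y, s) = 5*(Y + s) = 5*Y + 5*s)
(22*(1 + (-1 - 1*3)*5))*v(R, -6) = (22*(1 + (-1 - 1*3)*5))*(5*(-6) + 5*(-6)) = (22*(1 + (-1 - 3)*5))*(-30 - 30) = (22*(1 - 4*5))*(-60) = (22*(1 - 20))*(-60) = (22*(-19))*(-60) = -418*(-60) = 25080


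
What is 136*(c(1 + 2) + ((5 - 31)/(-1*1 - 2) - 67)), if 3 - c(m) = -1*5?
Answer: -20536/3 ≈ -6845.3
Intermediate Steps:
c(m) = 8 (c(m) = 3 - (-1)*5 = 3 - 1*(-5) = 3 + 5 = 8)
136*(c(1 + 2) + ((5 - 31)/(-1*1 - 2) - 67)) = 136*(8 + ((5 - 31)/(-1*1 - 2) - 67)) = 136*(8 + (-26/(-1 - 2) - 67)) = 136*(8 + (-26/(-3) - 67)) = 136*(8 + (-26*(-⅓) - 67)) = 136*(8 + (26/3 - 67)) = 136*(8 - 175/3) = 136*(-151/3) = -20536/3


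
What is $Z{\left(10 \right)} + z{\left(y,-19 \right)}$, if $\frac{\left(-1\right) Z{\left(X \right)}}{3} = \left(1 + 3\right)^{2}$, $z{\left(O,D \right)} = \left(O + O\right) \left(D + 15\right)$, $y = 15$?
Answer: $-168$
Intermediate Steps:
$z{\left(O,D \right)} = 2 O \left(15 + D\right)$
$Z{\left(X \right)} = -48$ ($Z{\left(X \right)} = - 3 \left(1 + 3\right)^{2} = - 3 \cdot 4^{2} = \left(-3\right) 16 = -48$)
$Z{\left(10 \right)} + z{\left(y,-19 \right)} = -48 + 2 \cdot 15 \left(15 - 19\right) = -48 + 2 \cdot 15 \left(-4\right) = -48 - 120 = -168$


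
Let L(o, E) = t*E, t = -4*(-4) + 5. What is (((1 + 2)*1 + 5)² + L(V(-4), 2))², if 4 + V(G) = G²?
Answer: 11236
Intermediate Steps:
V(G) = -4 + G²
t = 21 (t = 16 + 5 = 21)
L(o, E) = 21*E
(((1 + 2)*1 + 5)² + L(V(-4), 2))² = (((1 + 2)*1 + 5)² + 21*2)² = ((3*1 + 5)² + 42)² = ((3 + 5)² + 42)² = (8² + 42)² = (64 + 42)² = 106² = 11236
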